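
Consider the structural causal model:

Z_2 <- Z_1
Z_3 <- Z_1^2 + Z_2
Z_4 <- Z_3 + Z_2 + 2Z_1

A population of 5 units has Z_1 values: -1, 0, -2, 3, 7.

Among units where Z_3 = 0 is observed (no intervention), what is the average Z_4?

-1.5

E[Z_4|Z_3=0] averages over only the 2 units with Z_3=0 (Z_1 = -1, 0): Z_4 = -3, 0, mean -1.5.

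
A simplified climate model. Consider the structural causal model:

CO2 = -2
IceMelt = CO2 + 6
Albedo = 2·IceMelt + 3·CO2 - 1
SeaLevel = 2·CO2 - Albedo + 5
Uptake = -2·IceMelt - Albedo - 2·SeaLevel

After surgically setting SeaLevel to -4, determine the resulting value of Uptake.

Intervening sets SeaLevel = -4 and removes its equation (SeaLevel = 2·CO2 - Albedo + 5).
IceMelt = CO2 + 6  [with CO2=-2]  = 4
Albedo = 2·IceMelt + 3·CO2 - 1  [with IceMelt=4, CO2=-2]  = 1
Uptake = -2·IceMelt - Albedo - 2·SeaLevel  [with IceMelt=4, Albedo=1, SeaLevel=-4]  = -1

-1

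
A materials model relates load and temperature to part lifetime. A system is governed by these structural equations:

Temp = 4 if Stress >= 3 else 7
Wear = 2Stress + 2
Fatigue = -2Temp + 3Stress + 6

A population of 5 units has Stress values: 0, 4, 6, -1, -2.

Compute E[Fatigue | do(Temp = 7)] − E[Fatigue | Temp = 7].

Under do(Temp=7), Temp's equation is replaced by Temp=7 for every unit. Per-unit Fatigue: -8, 4, 10, -11, -14. Mean = -3.8.
Observing Temp=7 restricts to units where Temp's equation naturally yields 7: Stress ∈ {0, -1, -2}. In that subpopulation Fatigue = -8, -11, -14, mean -11.
Difference = -3.8 − (-11) = 7.2.

7.2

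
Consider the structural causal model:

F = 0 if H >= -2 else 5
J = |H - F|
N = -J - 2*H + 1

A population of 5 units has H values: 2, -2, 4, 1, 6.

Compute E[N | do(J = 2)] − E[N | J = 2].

-4.4

Every unit gets J=2 under the intervention. N values become -5, 3, -9, -3, -13; E[N|do(J=2)] = -5.4.
Observing J=2 restricts to units where J's equation naturally yields 2: H ∈ {2, -2}. In that subpopulation N = -5, 3, mean -1.
Difference = -5.4 − (-1) = -4.4.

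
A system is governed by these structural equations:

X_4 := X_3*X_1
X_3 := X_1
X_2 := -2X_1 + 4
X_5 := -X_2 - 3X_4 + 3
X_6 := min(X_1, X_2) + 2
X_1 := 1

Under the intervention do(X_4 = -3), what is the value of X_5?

Intervening sets X_4 = -3 and removes its equation (X_4 := X_3*X_1).
X_2 = -2X_1 + 4  [with X_1=1]  = 2
X_5 = -X_2 - 3X_4 + 3  [with X_2=2, X_4=-3]  = 10

10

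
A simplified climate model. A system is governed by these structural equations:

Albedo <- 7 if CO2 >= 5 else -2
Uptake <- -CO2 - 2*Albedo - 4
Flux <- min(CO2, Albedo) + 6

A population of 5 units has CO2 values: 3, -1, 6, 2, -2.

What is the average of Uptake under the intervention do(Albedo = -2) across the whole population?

do(Albedo=-2) breaks Albedo's dependence on CO2. With Albedo=-2 fixed, Uptake across the units is -3, 1, -6, -2, 2, mean -1.6.

-1.6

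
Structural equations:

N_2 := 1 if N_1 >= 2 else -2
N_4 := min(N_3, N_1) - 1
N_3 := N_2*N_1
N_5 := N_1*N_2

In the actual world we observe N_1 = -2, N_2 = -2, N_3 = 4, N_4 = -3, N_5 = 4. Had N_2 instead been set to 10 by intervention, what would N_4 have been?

Under do(N_2=10), the mechanism N_2 := 1 if N_1 >= 2 else -2 is discarded; N_2 is fixed at 10.
N_3 = N_2*N_1  [with N_2=10, N_1=-2]  = -20
N_4 = min(N_3, N_1) - 1  [with N_3=-20, N_1=-2]  = -21

-21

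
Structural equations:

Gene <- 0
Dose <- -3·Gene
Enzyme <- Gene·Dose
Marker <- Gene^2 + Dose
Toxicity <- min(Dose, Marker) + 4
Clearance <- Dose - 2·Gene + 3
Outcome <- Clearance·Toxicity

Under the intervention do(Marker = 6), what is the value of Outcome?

The intervention breaks the incoming arrows to Marker: Marker <- Gene^2 + Dose no longer applies, and Marker = 6.
Dose = -3·Gene  [with Gene=0]  = 0
Toxicity = min(Dose, Marker) + 4  [with Dose=0, Marker=6]  = 4
Clearance = Dose - 2·Gene + 3  [with Dose=0, Gene=0]  = 3
Outcome = Clearance·Toxicity  [with Clearance=3, Toxicity=4]  = 12

12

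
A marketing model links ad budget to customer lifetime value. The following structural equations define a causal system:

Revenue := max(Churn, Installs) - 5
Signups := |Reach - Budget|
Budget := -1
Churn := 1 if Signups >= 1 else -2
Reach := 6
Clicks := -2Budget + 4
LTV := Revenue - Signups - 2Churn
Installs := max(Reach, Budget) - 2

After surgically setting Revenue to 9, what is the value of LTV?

do(Revenue=9) replaces the equation Revenue := max(Churn, Installs) - 5 with the constant Revenue = 9.
Signups = |Reach - Budget|  [with Reach=6, Budget=-1]  = 7
Churn = 1 if Signups >= 1 else -2  [with Signups=7]  = 1
LTV = Revenue - Signups - 2Churn  [with Revenue=9, Signups=7, Churn=1]  = 0

0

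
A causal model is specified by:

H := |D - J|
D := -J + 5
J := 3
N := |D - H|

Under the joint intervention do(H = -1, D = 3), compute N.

The joint intervention fixes H = -1, D = 3, removing each variable's own equation.
N = |D - H|  [with D=3, H=-1]  = 4

4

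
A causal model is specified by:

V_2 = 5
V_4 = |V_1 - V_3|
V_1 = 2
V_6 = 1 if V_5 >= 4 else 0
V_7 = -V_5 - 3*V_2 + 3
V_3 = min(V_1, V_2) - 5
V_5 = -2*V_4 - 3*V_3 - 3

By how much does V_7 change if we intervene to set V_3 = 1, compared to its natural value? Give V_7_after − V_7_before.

The intervention breaks the incoming arrows to V_3: V_3 = min(V_1, V_2) - 5 no longer applies, and V_3 = 1.
V_4 = |V_1 - V_3|  [with V_1=2, V_3=1]  = 1
V_5 = -2*V_4 - 3*V_3 - 3  [with V_4=1, V_3=1]  = -8
V_7 = -V_5 - 3*V_2 + 3  [with V_5=-8, V_2=5]  = -4
Without intervention: V_3 = min(V_1, V_2) - 5  [with V_1=2, V_2=5]  = -3; V_4 = |V_1 - V_3|  [with V_1=2, V_3=-3]  = 5; V_5 = -2*V_4 - 3*V_3 - 3  [with V_4=5, V_3=-3]  = -4; V_7 = -V_5 - 3*V_2 + 3  [with V_5=-4, V_2=5]  = -8.
Change = -4 − (-8) = 4.

4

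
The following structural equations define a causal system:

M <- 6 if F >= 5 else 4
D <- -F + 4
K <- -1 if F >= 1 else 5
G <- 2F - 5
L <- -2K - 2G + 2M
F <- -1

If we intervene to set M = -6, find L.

-8

Under do(M=-6), the mechanism M <- 6 if F >= 5 else 4 is discarded; M is fixed at -6.
G = 2F - 5  [with F=-1]  = -7
K = -1 if F >= 1 else 5  [with F=-1]  = 5
L = -2K - 2G + 2M  [with K=5, G=-7, M=-6]  = -8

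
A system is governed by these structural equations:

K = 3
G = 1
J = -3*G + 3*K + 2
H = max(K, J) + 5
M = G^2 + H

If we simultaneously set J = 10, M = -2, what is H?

15

The joint intervention fixes J = 10, M = -2, removing each variable's own equation.
H = max(K, J) + 5  [with K=3, J=10]  = 15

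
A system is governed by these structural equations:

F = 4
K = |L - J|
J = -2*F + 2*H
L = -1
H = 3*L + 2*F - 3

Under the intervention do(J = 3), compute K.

4

Intervening sets J = 3 and removes its equation (J = -2*F + 2*H).
K = |L - J|  [with L=-1, J=3]  = 4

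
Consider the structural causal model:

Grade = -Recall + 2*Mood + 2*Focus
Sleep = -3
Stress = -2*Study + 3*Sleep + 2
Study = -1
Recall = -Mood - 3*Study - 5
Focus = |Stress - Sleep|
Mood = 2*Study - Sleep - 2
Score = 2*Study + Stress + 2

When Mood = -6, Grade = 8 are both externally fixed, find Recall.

4

Under do(Mood = -6, Grade = 8), each intervened variable's structural equation is replaced by its fixed value.
Recall = -Mood - 3*Study - 5  [with Mood=-6, Study=-1]  = 4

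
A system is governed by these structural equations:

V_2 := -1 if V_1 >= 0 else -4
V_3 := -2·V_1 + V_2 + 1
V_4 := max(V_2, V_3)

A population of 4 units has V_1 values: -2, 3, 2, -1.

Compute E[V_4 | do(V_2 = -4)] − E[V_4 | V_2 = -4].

Under do(V_2=-4), V_2's equation is replaced by V_2=-4 for every unit. Per-unit V_4: 1, -4, -4, -1. Mean = -2.
Conditioning on V_2=-4 selects the 2 unit(s) with V_1 ∈ {-2, -1}. Their V_4 values: 1, -1. Mean = 0.
Difference = -2 − 0 = -2.

-2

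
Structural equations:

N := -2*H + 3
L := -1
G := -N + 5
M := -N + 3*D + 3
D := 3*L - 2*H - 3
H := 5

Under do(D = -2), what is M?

4

do(D=-2) replaces the equation D := 3*L - 2*H - 3 with the constant D = -2.
N = -2*H + 3  [with H=5]  = -7
M = -N + 3*D + 3  [with N=-7, D=-2]  = 4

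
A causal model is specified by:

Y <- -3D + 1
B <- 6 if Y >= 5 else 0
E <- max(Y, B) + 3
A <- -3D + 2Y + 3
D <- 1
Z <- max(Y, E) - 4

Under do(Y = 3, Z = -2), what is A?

Setting Y = 3, Z = -2 by intervention discards those variables' equations.
A = -3D + 2Y + 3  [with D=1, Y=3]  = 6

6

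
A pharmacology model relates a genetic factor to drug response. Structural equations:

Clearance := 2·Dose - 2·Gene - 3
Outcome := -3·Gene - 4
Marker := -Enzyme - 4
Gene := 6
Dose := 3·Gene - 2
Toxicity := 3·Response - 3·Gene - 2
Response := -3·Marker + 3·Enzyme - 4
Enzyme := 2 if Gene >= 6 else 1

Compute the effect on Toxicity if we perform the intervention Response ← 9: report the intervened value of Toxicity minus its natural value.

-33

The intervention breaks the incoming arrows to Response: Response := -3·Marker + 3·Enzyme - 4 no longer applies, and Response = 9.
Toxicity = 3·Response - 3·Gene - 2  [with Response=9, Gene=6]  = 7
Without intervention: Enzyme = 2 if Gene >= 6 else 1  [with Gene=6]  = 2; Marker = -Enzyme - 4  [with Enzyme=2]  = -6; Response = -3·Marker + 3·Enzyme - 4  [with Marker=-6, Enzyme=2]  = 20; Toxicity = 3·Response - 3·Gene - 2  [with Response=20, Gene=6]  = 40.
Change = 7 − 40 = -33.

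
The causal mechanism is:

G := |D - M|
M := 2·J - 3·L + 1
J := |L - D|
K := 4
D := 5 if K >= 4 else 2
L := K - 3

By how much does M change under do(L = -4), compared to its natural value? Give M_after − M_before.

25

do(L=-4) replaces the equation L := K - 3 with the constant L = -4.
D = 5 if K >= 4 else 2  [with K=4]  = 5
J = |L - D|  [with L=-4, D=5]  = 9
M = 2·J - 3·L + 1  [with J=9, L=-4]  = 31
Without intervention: L = K - 3  [with K=4]  = 1; D = 5 if K >= 4 else 2  [with K=4]  = 5; J = |L - D|  [with L=1, D=5]  = 4; M = 2·J - 3·L + 1  [with J=4, L=1]  = 6.
Change = 31 − 6 = 25.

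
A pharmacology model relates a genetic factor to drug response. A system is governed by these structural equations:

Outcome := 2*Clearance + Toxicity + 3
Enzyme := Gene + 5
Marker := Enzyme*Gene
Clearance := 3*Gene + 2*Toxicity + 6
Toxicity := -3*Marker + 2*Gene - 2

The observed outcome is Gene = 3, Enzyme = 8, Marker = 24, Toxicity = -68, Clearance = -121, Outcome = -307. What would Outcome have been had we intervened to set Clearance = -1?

The intervention breaks the incoming arrows to Clearance: Clearance := 3*Gene + 2*Toxicity + 6 no longer applies, and Clearance = -1.
Enzyme = Gene + 5  [with Gene=3]  = 8
Marker = Enzyme*Gene  [with Enzyme=8, Gene=3]  = 24
Toxicity = -3*Marker + 2*Gene - 2  [with Marker=24, Gene=3]  = -68
Outcome = 2*Clearance + Toxicity + 3  [with Clearance=-1, Toxicity=-68]  = -67

-67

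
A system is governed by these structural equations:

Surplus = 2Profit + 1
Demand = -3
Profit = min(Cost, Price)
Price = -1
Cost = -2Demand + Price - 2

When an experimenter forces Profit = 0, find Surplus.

Intervening sets Profit = 0 and removes its equation (Profit = min(Cost, Price)).
Surplus = 2Profit + 1  [with Profit=0]  = 1

1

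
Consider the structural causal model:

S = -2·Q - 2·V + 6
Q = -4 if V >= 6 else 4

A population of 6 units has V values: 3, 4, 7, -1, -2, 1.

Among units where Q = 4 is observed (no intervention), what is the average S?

E[S|Q=4] averages over only the 5 units with Q=4 (V = 3, 4, -1, -2, 1): S = -8, -10, 0, 2, -4, mean -4.

-4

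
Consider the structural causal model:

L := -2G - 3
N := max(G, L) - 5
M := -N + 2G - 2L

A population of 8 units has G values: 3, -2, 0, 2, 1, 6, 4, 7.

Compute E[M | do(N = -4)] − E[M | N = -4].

18.75

do(N=-4) breaks N's dependence on G. With N=-4 fixed, M across the units is 28, -2, 10, 22, 16, 46, 34, 52, mean 25.75.
Conditioning on N=-4 selects the 2 unit(s) with G ∈ {-2, 1}. Their M values: -2, 16. Mean = 7.
Difference = 25.75 − 7 = 18.75.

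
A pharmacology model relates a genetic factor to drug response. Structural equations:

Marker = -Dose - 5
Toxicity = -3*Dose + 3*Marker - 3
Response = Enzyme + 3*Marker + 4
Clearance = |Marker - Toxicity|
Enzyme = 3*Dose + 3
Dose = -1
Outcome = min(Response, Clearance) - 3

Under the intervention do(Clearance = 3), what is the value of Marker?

-4

do(Clearance=3) replaces the equation Clearance = |Marker - Toxicity| with the constant Clearance = 3.
Marker is not downstream of the intervention, so its value is determined by the original equations.
Marker = -Dose - 5  [with Dose=-1]  = -4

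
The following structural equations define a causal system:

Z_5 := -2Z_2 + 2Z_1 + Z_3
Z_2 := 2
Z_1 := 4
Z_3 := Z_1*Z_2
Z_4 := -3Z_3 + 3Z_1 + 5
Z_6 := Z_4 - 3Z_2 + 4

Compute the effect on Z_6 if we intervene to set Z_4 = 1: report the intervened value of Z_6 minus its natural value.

Under do(Z_4=1), the mechanism Z_4 := -3Z_3 + 3Z_1 + 5 is discarded; Z_4 is fixed at 1.
Z_6 = Z_4 - 3Z_2 + 4  [with Z_4=1, Z_2=2]  = -1
Without intervention: Z_3 = Z_1*Z_2  [with Z_1=4, Z_2=2]  = 8; Z_4 = -3Z_3 + 3Z_1 + 5  [with Z_3=8, Z_1=4]  = -7; Z_6 = Z_4 - 3Z_2 + 4  [with Z_4=-7, Z_2=2]  = -9.
Change = -1 − (-9) = 8.

8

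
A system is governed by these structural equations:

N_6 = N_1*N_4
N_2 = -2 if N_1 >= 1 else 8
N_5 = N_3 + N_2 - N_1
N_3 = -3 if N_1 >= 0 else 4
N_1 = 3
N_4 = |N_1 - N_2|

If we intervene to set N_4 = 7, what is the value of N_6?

Under do(N_4=7), the mechanism N_4 = |N_1 - N_2| is discarded; N_4 is fixed at 7.
N_6 = N_1*N_4  [with N_1=3, N_4=7]  = 21

21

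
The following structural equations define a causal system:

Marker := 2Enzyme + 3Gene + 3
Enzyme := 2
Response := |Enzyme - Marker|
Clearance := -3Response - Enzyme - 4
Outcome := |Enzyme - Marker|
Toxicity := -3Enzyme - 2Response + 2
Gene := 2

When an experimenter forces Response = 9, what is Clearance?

Under do(Response=9), the mechanism Response := |Enzyme - Marker| is discarded; Response is fixed at 9.
Clearance = -3Response - Enzyme - 4  [with Response=9, Enzyme=2]  = -33

-33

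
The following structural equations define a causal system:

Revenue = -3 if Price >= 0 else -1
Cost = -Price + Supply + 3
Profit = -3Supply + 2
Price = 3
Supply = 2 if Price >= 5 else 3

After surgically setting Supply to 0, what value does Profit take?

do(Supply=0) replaces the equation Supply = 2 if Price >= 5 else 3 with the constant Supply = 0.
Profit = -3Supply + 2  [with Supply=0]  = 2

2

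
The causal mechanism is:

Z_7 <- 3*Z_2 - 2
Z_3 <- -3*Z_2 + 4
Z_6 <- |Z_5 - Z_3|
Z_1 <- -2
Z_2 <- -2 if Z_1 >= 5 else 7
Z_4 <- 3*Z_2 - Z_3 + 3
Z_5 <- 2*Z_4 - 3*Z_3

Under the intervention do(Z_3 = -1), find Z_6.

The intervention breaks the incoming arrows to Z_3: Z_3 <- -3*Z_2 + 4 no longer applies, and Z_3 = -1.
Z_2 = -2 if Z_1 >= 5 else 7  [with Z_1=-2]  = 7
Z_4 = 3*Z_2 - Z_3 + 3  [with Z_2=7, Z_3=-1]  = 25
Z_5 = 2*Z_4 - 3*Z_3  [with Z_4=25, Z_3=-1]  = 53
Z_6 = |Z_5 - Z_3|  [with Z_5=53, Z_3=-1]  = 54

54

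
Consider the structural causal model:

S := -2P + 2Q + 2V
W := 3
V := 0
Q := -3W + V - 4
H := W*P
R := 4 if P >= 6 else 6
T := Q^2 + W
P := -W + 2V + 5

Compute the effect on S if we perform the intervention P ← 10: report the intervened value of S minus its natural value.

-16

The intervention breaks the incoming arrows to P: P := -W + 2V + 5 no longer applies, and P = 10.
Q = -3W + V - 4  [with W=3, V=0]  = -13
S = -2P + 2Q + 2V  [with P=10, Q=-13, V=0]  = -46
Without intervention: P = -W + 2V + 5  [with W=3, V=0]  = 2; Q = -3W + V - 4  [with W=3, V=0]  = -13; S = -2P + 2Q + 2V  [with P=2, Q=-13, V=0]  = -30.
Change = -46 − (-30) = -16.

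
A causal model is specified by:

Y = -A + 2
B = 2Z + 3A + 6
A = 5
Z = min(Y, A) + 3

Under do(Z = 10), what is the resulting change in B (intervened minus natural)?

The intervention breaks the incoming arrows to Z: Z = min(Y, A) + 3 no longer applies, and Z = 10.
B = 2Z + 3A + 6  [with Z=10, A=5]  = 41
Without intervention: Y = -A + 2  [with A=5]  = -3; Z = min(Y, A) + 3  [with Y=-3, A=5]  = 0; B = 2Z + 3A + 6  [with Z=0, A=5]  = 21.
Change = 41 − 21 = 20.

20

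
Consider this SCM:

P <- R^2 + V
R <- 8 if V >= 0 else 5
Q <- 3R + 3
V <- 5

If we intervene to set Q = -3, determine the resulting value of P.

69

Under do(Q=-3), the mechanism Q <- 3R + 3 is discarded; Q is fixed at -3.
Since P is not a descendant of the intervened variable, it is unaffected.
R = 8 if V >= 0 else 5  [with V=5]  = 8
P = R^2 + V  [with R=8, V=5]  = 69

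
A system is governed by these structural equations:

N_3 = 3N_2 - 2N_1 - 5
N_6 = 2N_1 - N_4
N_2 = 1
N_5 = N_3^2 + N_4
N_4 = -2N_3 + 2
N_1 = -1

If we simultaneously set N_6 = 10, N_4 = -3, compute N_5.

Setting N_6 = 10, N_4 = -3 by intervention discards those variables' equations.
N_3 = 3N_2 - 2N_1 - 5  [with N_2=1, N_1=-1]  = 0
N_5 = N_3^2 + N_4  [with N_3=0, N_4=-3]  = -3

-3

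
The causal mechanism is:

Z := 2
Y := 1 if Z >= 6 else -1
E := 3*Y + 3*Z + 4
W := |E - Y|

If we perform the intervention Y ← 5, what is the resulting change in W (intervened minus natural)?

Under do(Y=5), the mechanism Y := 1 if Z >= 6 else -1 is discarded; Y is fixed at 5.
E = 3*Y + 3*Z + 4  [with Y=5, Z=2]  = 25
W = |E - Y|  [with E=25, Y=5]  = 20
Without intervention: Y = 1 if Z >= 6 else -1  [with Z=2]  = -1; E = 3*Y + 3*Z + 4  [with Y=-1, Z=2]  = 7; W = |E - Y|  [with E=7, Y=-1]  = 8.
Change = 20 − 8 = 12.

12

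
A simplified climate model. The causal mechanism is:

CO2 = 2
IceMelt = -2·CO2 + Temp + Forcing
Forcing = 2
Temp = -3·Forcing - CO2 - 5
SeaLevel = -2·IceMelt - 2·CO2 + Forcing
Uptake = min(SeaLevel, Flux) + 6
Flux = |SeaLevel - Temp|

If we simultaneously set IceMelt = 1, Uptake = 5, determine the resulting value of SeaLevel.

-4

Setting IceMelt = 1, Uptake = 5 by intervention discards those variables' equations.
SeaLevel = -2·IceMelt - 2·CO2 + Forcing  [with IceMelt=1, CO2=2, Forcing=2]  = -4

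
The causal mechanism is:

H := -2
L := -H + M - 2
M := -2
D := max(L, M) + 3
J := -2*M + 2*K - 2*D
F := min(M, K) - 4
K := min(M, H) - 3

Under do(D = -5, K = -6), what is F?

-10

Under do(D = -5, K = -6), each intervened variable's structural equation is replaced by its fixed value.
F = min(M, K) - 4  [with M=-2, K=-6]  = -10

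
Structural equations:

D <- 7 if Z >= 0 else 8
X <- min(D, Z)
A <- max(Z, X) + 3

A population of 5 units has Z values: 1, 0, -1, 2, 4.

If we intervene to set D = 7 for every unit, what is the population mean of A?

do(D=7) breaks D's dependence on Z. With D=7 fixed, A across the units is 4, 3, 2, 5, 7, mean 4.2.

4.2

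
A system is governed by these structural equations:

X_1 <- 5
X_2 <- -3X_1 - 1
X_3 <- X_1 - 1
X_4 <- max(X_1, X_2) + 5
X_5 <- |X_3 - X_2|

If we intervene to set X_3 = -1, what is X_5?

do(X_3=-1) replaces the equation X_3 <- X_1 - 1 with the constant X_3 = -1.
X_2 = -3X_1 - 1  [with X_1=5]  = -16
X_5 = |X_3 - X_2|  [with X_3=-1, X_2=-16]  = 15

15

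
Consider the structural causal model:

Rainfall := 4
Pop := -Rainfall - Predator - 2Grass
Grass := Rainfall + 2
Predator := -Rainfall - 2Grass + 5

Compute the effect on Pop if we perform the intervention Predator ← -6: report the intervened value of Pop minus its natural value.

The intervention breaks the incoming arrows to Predator: Predator := -Rainfall - 2Grass + 5 no longer applies, and Predator = -6.
Grass = Rainfall + 2  [with Rainfall=4]  = 6
Pop = -Rainfall - Predator - 2Grass  [with Rainfall=4, Predator=-6, Grass=6]  = -10
Without intervention: Grass = Rainfall + 2  [with Rainfall=4]  = 6; Predator = -Rainfall - 2Grass + 5  [with Rainfall=4, Grass=6]  = -11; Pop = -Rainfall - Predator - 2Grass  [with Rainfall=4, Predator=-11, Grass=6]  = -5.
Change = -10 − (-5) = -5.

-5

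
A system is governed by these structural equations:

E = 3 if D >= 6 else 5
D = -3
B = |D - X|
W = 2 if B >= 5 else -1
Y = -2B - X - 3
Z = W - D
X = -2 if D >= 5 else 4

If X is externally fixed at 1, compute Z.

2

Under do(X=1), the mechanism X = -2 if D >= 5 else 4 is discarded; X is fixed at 1.
B = |D - X|  [with D=-3, X=1]  = 4
W = 2 if B >= 5 else -1  [with B=4]  = -1
Z = W - D  [with W=-1, D=-3]  = 2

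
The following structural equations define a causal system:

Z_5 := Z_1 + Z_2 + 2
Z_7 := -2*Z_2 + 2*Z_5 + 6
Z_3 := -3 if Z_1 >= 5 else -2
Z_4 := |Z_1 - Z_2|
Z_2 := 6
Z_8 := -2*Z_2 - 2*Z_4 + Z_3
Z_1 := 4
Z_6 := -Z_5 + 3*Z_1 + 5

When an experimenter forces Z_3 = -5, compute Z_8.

The intervention breaks the incoming arrows to Z_3: Z_3 := -3 if Z_1 >= 5 else -2 no longer applies, and Z_3 = -5.
Z_4 = |Z_1 - Z_2|  [with Z_1=4, Z_2=6]  = 2
Z_8 = -2*Z_2 - 2*Z_4 + Z_3  [with Z_2=6, Z_4=2, Z_3=-5]  = -21

-21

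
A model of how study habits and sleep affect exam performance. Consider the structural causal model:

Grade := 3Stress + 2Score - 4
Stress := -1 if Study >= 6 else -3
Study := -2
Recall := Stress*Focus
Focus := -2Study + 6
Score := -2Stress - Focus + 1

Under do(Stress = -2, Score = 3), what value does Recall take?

Setting Stress = -2, Score = 3 by intervention discards those variables' equations.
Focus = -2Study + 6  [with Study=-2]  = 10
Recall = Stress*Focus  [with Stress=-2, Focus=10]  = -20

-20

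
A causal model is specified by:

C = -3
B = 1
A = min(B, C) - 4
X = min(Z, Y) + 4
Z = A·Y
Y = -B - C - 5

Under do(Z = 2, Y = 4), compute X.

6

Setting Z = 2, Y = 4 by intervention discards those variables' equations.
X = min(Z, Y) + 4  [with Z=2, Y=4]  = 6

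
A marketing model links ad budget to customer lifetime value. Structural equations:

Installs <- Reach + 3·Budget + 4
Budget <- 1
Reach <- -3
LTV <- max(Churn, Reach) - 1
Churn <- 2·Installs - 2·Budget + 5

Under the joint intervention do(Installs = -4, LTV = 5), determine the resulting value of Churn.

The joint intervention fixes Installs = -4, LTV = 5, removing each variable's own equation.
Churn = 2·Installs - 2·Budget + 5  [with Installs=-4, Budget=1]  = -5

-5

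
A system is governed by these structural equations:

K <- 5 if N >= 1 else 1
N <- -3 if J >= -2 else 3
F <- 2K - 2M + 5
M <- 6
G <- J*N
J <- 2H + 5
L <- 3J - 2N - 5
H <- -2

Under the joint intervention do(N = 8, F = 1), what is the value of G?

The joint intervention fixes N = 8, F = 1, removing each variable's own equation.
J = 2H + 5  [with H=-2]  = 1
G = J*N  [with J=1, N=8]  = 8

8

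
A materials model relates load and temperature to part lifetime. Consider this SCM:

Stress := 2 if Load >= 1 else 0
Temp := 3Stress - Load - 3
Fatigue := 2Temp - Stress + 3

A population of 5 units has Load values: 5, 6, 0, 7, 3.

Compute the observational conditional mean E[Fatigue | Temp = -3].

Observing Temp=-3 restricts to units where Temp's equation naturally yields -3: Load ∈ {6, 0}. In that subpopulation Fatigue = -5, -3, mean -4.

-4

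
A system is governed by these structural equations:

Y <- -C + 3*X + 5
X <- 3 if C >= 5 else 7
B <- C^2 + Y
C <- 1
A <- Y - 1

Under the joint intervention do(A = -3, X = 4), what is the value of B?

The joint intervention fixes A = -3, X = 4, removing each variable's own equation.
Y = -C + 3*X + 5  [with C=1, X=4]  = 16
B = C^2 + Y  [with C=1, Y=16]  = 17

17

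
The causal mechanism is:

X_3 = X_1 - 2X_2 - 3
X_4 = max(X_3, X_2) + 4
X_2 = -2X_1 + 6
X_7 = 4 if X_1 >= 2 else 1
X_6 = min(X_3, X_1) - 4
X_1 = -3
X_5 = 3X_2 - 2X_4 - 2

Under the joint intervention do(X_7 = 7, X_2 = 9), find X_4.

Under do(X_7 = 7, X_2 = 9), each intervened variable's structural equation is replaced by its fixed value.
X_3 = X_1 - 2X_2 - 3  [with X_1=-3, X_2=9]  = -24
X_4 = max(X_3, X_2) + 4  [with X_3=-24, X_2=9]  = 13

13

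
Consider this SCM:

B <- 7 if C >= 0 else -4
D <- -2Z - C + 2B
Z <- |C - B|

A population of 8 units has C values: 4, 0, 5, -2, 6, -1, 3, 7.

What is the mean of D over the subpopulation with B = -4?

-11.5

Observing B=-4 restricts to units where B's equation naturally yields -4: C ∈ {-2, -1}. In that subpopulation D = -10, -13, mean -11.5.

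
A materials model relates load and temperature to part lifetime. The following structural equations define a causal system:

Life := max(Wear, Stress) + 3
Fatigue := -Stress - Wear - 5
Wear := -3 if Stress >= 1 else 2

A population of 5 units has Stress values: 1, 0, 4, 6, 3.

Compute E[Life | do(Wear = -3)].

5.8

Under do(Wear=-3), Wear's equation is replaced by Wear=-3 for every unit. Per-unit Life: 4, 3, 7, 9, 6. Mean = 5.8.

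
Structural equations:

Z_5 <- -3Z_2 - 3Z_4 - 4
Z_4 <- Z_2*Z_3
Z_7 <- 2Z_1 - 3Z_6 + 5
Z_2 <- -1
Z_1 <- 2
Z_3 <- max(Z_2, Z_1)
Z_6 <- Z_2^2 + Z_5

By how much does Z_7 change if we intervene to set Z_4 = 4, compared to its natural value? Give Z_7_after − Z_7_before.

The intervention breaks the incoming arrows to Z_4: Z_4 <- Z_2*Z_3 no longer applies, and Z_4 = 4.
Z_5 = -3Z_2 - 3Z_4 - 4  [with Z_2=-1, Z_4=4]  = -13
Z_6 = Z_2^2 + Z_5  [with Z_2=-1, Z_5=-13]  = -12
Z_7 = 2Z_1 - 3Z_6 + 5  [with Z_1=2, Z_6=-12]  = 45
Without intervention: Z_3 = max(Z_2, Z_1)  [with Z_2=-1, Z_1=2]  = 2; Z_4 = Z_2*Z_3  [with Z_2=-1, Z_3=2]  = -2; Z_5 = -3Z_2 - 3Z_4 - 4  [with Z_2=-1, Z_4=-2]  = 5; Z_6 = Z_2^2 + Z_5  [with Z_2=-1, Z_5=5]  = 6; Z_7 = 2Z_1 - 3Z_6 + 5  [with Z_1=2, Z_6=6]  = -9.
Change = 45 − (-9) = 54.

54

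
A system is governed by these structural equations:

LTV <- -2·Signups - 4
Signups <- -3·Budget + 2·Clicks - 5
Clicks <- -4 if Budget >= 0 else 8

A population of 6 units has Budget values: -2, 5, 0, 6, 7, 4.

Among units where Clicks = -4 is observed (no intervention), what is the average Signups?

Conditioning on Clicks=-4 selects the 5 unit(s) with Budget ∈ {5, 0, 6, 7, 4}. Their Signups values: -28, -13, -31, -34, -25. Mean = -26.2.

-26.2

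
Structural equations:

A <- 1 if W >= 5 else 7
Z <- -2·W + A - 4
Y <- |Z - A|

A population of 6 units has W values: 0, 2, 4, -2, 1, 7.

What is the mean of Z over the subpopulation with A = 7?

Conditioning on A=7 selects the 5 unit(s) with W ∈ {0, 2, 4, -2, 1}. Their Z values: 3, -1, -5, 7, 1. Mean = 1.

1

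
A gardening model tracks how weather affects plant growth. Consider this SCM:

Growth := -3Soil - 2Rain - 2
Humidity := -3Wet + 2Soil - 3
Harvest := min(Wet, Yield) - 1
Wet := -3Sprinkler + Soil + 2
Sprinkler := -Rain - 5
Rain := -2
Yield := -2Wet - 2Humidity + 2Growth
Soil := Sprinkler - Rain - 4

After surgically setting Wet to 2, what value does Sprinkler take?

The intervention breaks the incoming arrows to Wet: Wet := -3Sprinkler + Soil + 2 no longer applies, and Wet = 2.
Since Sprinkler is not a descendant of the intervened variable, it is unaffected.
Sprinkler = -Rain - 5  [with Rain=-2]  = -3

-3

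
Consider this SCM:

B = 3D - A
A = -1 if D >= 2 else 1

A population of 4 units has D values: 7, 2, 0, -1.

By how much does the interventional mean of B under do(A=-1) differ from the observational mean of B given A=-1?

-7.5

The intervention sets A=-1 in all 4 units regardless of D. Recomputing B per unit gives 22, 7, 1, -2; average 7.
E[B|A=-1] averages over only the 2 units with A=-1 (D = 7, 2): B = 22, 7, mean 14.5.
Difference = 7 − 14.5 = -7.5.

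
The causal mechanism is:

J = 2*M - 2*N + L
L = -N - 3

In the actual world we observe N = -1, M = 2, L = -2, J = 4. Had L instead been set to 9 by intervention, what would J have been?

15

The intervention breaks the incoming arrows to L: L = -N - 3 no longer applies, and L = 9.
J = 2*M - 2*N + L  [with M=2, N=-1, L=9]  = 15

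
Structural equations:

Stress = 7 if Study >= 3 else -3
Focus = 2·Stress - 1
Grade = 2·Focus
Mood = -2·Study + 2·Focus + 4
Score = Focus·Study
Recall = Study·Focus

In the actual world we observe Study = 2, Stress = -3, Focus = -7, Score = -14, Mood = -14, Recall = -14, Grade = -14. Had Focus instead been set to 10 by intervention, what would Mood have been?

do(Focus=10) replaces the equation Focus = 2·Stress - 1 with the constant Focus = 10.
Mood = -2·Study + 2·Focus + 4  [with Study=2, Focus=10]  = 20

20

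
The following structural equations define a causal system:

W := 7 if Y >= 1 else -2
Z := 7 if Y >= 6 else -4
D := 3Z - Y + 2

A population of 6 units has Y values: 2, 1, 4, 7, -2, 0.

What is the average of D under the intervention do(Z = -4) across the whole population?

-12

Under do(Z=-4), Z's equation is replaced by Z=-4 for every unit. Per-unit D: -12, -11, -14, -17, -8, -10. Mean = -12.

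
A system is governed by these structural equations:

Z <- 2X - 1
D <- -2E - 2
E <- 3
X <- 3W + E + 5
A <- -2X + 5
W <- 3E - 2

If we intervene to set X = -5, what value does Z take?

-11

do(X=-5) replaces the equation X <- 3W + E + 5 with the constant X = -5.
Z = 2X - 1  [with X=-5]  = -11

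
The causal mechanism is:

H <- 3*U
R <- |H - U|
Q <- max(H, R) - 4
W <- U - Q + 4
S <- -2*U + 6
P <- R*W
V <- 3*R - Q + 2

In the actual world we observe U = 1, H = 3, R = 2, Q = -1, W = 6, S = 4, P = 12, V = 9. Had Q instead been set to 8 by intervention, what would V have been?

0

do(Q=8) replaces the equation Q <- max(H, R) - 4 with the constant Q = 8.
H = 3*U  [with U=1]  = 3
R = |H - U|  [with H=3, U=1]  = 2
V = 3*R - Q + 2  [with R=2, Q=8]  = 0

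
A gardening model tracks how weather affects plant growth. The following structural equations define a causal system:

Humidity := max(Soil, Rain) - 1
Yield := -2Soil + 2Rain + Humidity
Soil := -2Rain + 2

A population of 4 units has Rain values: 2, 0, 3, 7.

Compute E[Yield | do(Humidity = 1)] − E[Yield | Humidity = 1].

12

The intervention sets Humidity=1 in all 4 units regardless of Rain. Recomputing Yield per unit gives 9, -3, 15, 39; average 15.
Observing Humidity=1 restricts to units where Humidity's equation naturally yields 1: Rain ∈ {2, 0}. In that subpopulation Yield = 9, -3, mean 3.
Difference = 15 − 3 = 12.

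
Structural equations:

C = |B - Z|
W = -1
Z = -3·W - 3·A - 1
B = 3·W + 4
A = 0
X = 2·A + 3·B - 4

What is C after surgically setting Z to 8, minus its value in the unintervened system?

The intervention breaks the incoming arrows to Z: Z = -3·W - 3·A - 1 no longer applies, and Z = 8.
B = 3·W + 4  [with W=-1]  = 1
C = |B - Z|  [with B=1, Z=8]  = 7
Without intervention: B = 3·W + 4  [with W=-1]  = 1; Z = -3·W - 3·A - 1  [with W=-1, A=0]  = 2; C = |B - Z|  [with B=1, Z=2]  = 1.
Change = 7 − 1 = 6.

6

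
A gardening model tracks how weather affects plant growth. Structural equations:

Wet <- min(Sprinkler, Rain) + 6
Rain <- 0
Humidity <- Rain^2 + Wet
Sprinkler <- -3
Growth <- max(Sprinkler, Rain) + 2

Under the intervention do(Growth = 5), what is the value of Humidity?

Intervening sets Growth = 5 and removes its equation (Growth <- max(Sprinkler, Rain) + 2).
No directed path runs from Growth to Humidity, so Humidity keeps its natural value.
Wet = min(Sprinkler, Rain) + 6  [with Sprinkler=-3, Rain=0]  = 3
Humidity = Rain^2 + Wet  [with Rain=0, Wet=3]  = 3

3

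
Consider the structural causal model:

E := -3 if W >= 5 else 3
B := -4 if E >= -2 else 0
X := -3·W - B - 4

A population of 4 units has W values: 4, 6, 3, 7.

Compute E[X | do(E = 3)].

Every unit gets E=3 under the intervention. X values become -12, -18, -9, -21; E[X|do(E=3)] = -15.

-15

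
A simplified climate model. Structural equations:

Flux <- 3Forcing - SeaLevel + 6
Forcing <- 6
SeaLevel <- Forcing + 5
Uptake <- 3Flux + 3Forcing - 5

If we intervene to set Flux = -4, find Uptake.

1

The intervention breaks the incoming arrows to Flux: Flux <- 3Forcing - SeaLevel + 6 no longer applies, and Flux = -4.
Uptake = 3Flux + 3Forcing - 5  [with Flux=-4, Forcing=6]  = 1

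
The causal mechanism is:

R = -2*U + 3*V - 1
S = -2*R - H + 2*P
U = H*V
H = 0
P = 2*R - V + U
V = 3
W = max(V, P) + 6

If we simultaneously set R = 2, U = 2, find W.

The joint intervention fixes R = 2, U = 2, removing each variable's own equation.
P = 2*R - V + U  [with R=2, V=3, U=2]  = 3
W = max(V, P) + 6  [with V=3, P=3]  = 9

9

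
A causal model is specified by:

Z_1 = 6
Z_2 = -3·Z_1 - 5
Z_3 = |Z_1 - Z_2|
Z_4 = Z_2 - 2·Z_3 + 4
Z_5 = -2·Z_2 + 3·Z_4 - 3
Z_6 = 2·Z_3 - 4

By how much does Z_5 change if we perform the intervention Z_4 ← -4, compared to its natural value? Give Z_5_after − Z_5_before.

219

Intervening sets Z_4 = -4 and removes its equation (Z_4 = Z_2 - 2·Z_3 + 4).
Z_2 = -3·Z_1 - 5  [with Z_1=6]  = -23
Z_5 = -2·Z_2 + 3·Z_4 - 3  [with Z_2=-23, Z_4=-4]  = 31
Without intervention: Z_2 = -3·Z_1 - 5  [with Z_1=6]  = -23; Z_3 = |Z_1 - Z_2|  [with Z_1=6, Z_2=-23]  = 29; Z_4 = Z_2 - 2·Z_3 + 4  [with Z_2=-23, Z_3=29]  = -77; Z_5 = -2·Z_2 + 3·Z_4 - 3  [with Z_2=-23, Z_4=-77]  = -188.
Change = 31 − (-188) = 219.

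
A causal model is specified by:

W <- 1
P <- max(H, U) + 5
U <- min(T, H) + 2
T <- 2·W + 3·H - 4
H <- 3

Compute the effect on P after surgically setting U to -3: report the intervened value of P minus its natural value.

Intervening sets U = -3 and removes its equation (U <- min(T, H) + 2).
P = max(H, U) + 5  [with H=3, U=-3]  = 8
Without intervention: T = 2·W + 3·H - 4  [with W=1, H=3]  = 7; U = min(T, H) + 2  [with T=7, H=3]  = 5; P = max(H, U) + 5  [with H=3, U=5]  = 10.
Change = 8 − 10 = -2.

-2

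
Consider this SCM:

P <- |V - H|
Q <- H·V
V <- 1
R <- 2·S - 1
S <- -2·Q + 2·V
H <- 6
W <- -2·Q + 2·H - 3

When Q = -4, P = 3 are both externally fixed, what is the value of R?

Setting Q = -4, P = 3 by intervention discards those variables' equations.
S = -2·Q + 2·V  [with Q=-4, V=1]  = 10
R = 2·S - 1  [with S=10]  = 19

19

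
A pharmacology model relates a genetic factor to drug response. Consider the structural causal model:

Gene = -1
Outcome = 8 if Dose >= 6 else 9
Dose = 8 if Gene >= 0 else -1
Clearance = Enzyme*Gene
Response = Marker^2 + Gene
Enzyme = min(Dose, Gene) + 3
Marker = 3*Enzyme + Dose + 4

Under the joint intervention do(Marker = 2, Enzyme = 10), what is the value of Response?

The joint intervention fixes Marker = 2, Enzyme = 10, removing each variable's own equation.
Response = Marker^2 + Gene  [with Marker=2, Gene=-1]  = 3

3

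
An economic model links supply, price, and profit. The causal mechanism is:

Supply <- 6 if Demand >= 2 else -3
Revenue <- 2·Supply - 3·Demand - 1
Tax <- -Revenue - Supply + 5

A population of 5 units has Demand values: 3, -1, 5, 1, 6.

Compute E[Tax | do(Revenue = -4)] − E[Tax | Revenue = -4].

-0.9

Every unit gets Revenue=-4 under the intervention. Tax values become 3, 12, 3, 12, 3; E[Tax|do(Revenue=-4)] = 6.6.
Observing Revenue=-4 restricts to units where Revenue's equation naturally yields -4: Demand ∈ {-1, 5}. In that subpopulation Tax = 12, 3, mean 7.5.
Difference = 6.6 − 7.5 = -0.9.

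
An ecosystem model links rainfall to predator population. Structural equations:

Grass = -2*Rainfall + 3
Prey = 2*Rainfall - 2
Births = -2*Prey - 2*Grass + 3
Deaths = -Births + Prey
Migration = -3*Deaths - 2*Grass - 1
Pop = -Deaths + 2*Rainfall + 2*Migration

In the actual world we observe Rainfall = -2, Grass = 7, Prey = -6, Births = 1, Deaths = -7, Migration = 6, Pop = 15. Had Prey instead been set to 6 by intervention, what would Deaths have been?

do(Prey=6) replaces the equation Prey = 2*Rainfall - 2 with the constant Prey = 6.
Grass = -2*Rainfall + 3  [with Rainfall=-2]  = 7
Births = -2*Prey - 2*Grass + 3  [with Prey=6, Grass=7]  = -23
Deaths = -Births + Prey  [with Births=-23, Prey=6]  = 29

29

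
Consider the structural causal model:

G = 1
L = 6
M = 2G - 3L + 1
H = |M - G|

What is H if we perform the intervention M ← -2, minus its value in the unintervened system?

The intervention breaks the incoming arrows to M: M = 2G - 3L + 1 no longer applies, and M = -2.
H = |M - G|  [with M=-2, G=1]  = 3
Without intervention: M = 2G - 3L + 1  [with G=1, L=6]  = -15; H = |M - G|  [with M=-15, G=1]  = 16.
Change = 3 − 16 = -13.

-13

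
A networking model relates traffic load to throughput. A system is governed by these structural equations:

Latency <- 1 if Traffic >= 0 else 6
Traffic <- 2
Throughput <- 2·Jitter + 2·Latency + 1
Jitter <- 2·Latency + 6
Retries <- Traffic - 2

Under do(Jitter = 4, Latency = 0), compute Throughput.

9

The joint intervention fixes Jitter = 4, Latency = 0, removing each variable's own equation.
Throughput = 2·Jitter + 2·Latency + 1  [with Jitter=4, Latency=0]  = 9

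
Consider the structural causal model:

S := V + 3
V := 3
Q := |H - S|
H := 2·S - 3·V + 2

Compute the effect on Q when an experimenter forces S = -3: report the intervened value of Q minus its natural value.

9

Under do(S=-3), the mechanism S := V + 3 is discarded; S is fixed at -3.
H = 2·S - 3·V + 2  [with S=-3, V=3]  = -13
Q = |H - S|  [with H=-13, S=-3]  = 10
Without intervention: S = V + 3  [with V=3]  = 6; H = 2·S - 3·V + 2  [with S=6, V=3]  = 5; Q = |H - S|  [with H=5, S=6]  = 1.
Change = 10 − 1 = 9.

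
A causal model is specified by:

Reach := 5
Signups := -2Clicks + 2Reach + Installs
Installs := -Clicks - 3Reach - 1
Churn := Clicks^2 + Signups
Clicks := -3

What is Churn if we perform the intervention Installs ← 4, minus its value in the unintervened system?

do(Installs=4) replaces the equation Installs := -Clicks - 3Reach - 1 with the constant Installs = 4.
Signups = -2Clicks + 2Reach + Installs  [with Clicks=-3, Reach=5, Installs=4]  = 20
Churn = Clicks^2 + Signups  [with Clicks=-3, Signups=20]  = 29
Without intervention: Installs = -Clicks - 3Reach - 1  [with Clicks=-3, Reach=5]  = -13; Signups = -2Clicks + 2Reach + Installs  [with Clicks=-3, Reach=5, Installs=-13]  = 3; Churn = Clicks^2 + Signups  [with Clicks=-3, Signups=3]  = 12.
Change = 29 − 12 = 17.

17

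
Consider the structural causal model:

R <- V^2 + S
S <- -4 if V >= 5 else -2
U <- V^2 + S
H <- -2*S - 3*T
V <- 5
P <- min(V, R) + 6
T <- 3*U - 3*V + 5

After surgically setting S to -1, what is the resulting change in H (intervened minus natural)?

-33

do(S=-1) replaces the equation S <- -4 if V >= 5 else -2 with the constant S = -1.
U = V^2 + S  [with V=5, S=-1]  = 24
T = 3*U - 3*V + 5  [with U=24, V=5]  = 62
H = -2*S - 3*T  [with S=-1, T=62]  = -184
Without intervention: S = -4 if V >= 5 else -2  [with V=5]  = -4; U = V^2 + S  [with V=5, S=-4]  = 21; T = 3*U - 3*V + 5  [with U=21, V=5]  = 53; H = -2*S - 3*T  [with S=-4, T=53]  = -151.
Change = -184 − (-151) = -33.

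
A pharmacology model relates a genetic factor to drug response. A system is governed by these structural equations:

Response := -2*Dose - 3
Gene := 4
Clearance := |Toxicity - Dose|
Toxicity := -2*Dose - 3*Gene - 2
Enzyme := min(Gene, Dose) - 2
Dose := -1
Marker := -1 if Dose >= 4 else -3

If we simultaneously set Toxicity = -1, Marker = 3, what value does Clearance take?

Under do(Toxicity = -1, Marker = 3), each intervened variable's structural equation is replaced by its fixed value.
Clearance = |Toxicity - Dose|  [with Toxicity=-1, Dose=-1]  = 0

0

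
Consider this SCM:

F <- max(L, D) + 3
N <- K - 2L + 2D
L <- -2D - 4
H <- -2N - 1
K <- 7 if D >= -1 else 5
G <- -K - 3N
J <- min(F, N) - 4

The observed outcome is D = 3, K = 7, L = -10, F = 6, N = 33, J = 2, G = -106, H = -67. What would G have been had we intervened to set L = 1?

-40

The intervention breaks the incoming arrows to L: L <- -2D - 4 no longer applies, and L = 1.
K = 7 if D >= -1 else 5  [with D=3]  = 7
N = K - 2L + 2D  [with K=7, L=1, D=3]  = 11
G = -K - 3N  [with K=7, N=11]  = -40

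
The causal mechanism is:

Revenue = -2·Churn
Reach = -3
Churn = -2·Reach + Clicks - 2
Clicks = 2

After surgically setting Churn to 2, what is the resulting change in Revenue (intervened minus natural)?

The intervention breaks the incoming arrows to Churn: Churn = -2·Reach + Clicks - 2 no longer applies, and Churn = 2.
Revenue = -2·Churn  [with Churn=2]  = -4
Without intervention: Churn = -2·Reach + Clicks - 2  [with Reach=-3, Clicks=2]  = 6; Revenue = -2·Churn  [with Churn=6]  = -12.
Change = -4 − (-12) = 8.

8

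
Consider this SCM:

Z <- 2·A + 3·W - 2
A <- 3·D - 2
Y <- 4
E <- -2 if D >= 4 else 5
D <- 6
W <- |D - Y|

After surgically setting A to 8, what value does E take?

Under do(A=8), the mechanism A <- 3·D - 2 is discarded; A is fixed at 8.
Since E is not a descendant of the intervened variable, it is unaffected.
E = -2 if D >= 4 else 5  [with D=6]  = -2

-2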